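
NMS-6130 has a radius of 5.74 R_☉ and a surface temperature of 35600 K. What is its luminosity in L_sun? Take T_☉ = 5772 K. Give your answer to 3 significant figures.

L/L_☉ = (R/R_☉)² (T/T_☉)⁴ = (5.74)² × (35600/5772)⁴
       = 32.95 × (6.168)⁴ = 32.95 × 1447 = 4.768×10^4.

4.77×10^4 L_sun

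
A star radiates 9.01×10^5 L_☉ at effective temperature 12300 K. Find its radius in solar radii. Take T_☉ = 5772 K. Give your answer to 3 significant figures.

R/R_☉ = √(L/L_☉) / (T/T_☉)² = √(9.01×10^5) / (2.131)²
       = 949.2 / 4.541 = 209.0.

209 solar radii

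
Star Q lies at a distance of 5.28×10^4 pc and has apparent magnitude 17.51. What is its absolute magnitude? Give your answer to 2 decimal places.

-1.10

M = m − 5 log₁₀(d/10 pc) = 17.51 − 5 log₁₀(5.28×10^4/10)
  = 17.51 − 5 × 3.723 = 17.51 − 18.61 = -1.10.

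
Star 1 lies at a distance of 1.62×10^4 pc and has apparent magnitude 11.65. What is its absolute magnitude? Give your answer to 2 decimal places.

-4.40

M = m − 5 log₁₀(d/10 pc) = 11.65 − 5 log₁₀(1.62×10^4/10)
  = 11.65 − 5 × 3.210 = 11.65 − 16.05 = -4.40.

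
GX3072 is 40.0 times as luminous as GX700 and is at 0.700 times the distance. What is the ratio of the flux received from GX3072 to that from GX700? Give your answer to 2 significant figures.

82

F = L/(4πd²), so F_GX3072/F_GX700 = (L_GX3072/L_GX700) / (d_GX3072/d_GX700)²
= 40.0 / (0.700)² = 40.0 / 0.4900 = 81.63.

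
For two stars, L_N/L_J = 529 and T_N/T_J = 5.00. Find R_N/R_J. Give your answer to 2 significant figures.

0.92

L ∝ R²T⁴ gives R ∝ √L / T², so
R_N/R_J = √(529) / (5.00)² = 23.00 / 25.00 = 0.9200.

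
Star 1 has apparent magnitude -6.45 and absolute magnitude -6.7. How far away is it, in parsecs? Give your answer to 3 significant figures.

m − M = 5 log₁₀(d/10 pc)
-6.45 − (-6.7) = 0.25 = 5 log₁₀(d/10)
d = 10 × 10^(0.25/5) = 10 × 10^0.050 = 11.22 pc.

11.2 pc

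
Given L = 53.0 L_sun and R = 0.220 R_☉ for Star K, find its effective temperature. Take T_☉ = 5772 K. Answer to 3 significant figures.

3.32×10^4 K

T/T_☉ = (L/L_☉)^(1/4) / (R/R_☉)^(1/2)
T = 5772 × (53.0)^(1/4) / √(0.220) = 5772 × 2.698 / 0.4690 = 3.320×10^4 K.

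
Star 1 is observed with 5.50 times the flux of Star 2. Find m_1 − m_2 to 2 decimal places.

-1.85

m_1 − m_2 = −2.5 log₁₀(F_1/F_2) = −2.5 log₁₀(5.50) = −2.5 × (0.740) = -1.851.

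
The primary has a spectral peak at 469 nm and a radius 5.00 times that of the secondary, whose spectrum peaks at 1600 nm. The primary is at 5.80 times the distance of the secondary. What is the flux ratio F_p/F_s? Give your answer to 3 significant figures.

Wien's law: T_p/T_s = λ_s/λ_p = 1600/469 = 3.412.
L_p/L_s = (R_p/R_s)²(T_p/T_s)⁴ = (5.00)²(3.412)⁴ = 3386.
F_p/F_s = (L_p/L_s)/(d_p/d_s)² = 3386/(5.80)² = 100.7.

101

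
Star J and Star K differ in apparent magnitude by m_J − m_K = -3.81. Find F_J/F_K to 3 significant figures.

33.4

F_J/F_K = 10^(−(m_J − m_K)/2.5) = 10^(3.81/2.5) = 10^1.524 = 33.42.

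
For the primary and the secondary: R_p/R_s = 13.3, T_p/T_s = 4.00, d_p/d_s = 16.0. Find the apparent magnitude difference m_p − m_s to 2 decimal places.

-5.62

L_p/L_s = (13.3)²(4.00)⁴ = 4.528×10^4.
F_p/F_s = (L_p/L_s)/(d_p/d_s)² = 4.528×10^4/256.0 = 176.9.
m_p − m_s = −2.5 log₁₀(176.9) = -5.62.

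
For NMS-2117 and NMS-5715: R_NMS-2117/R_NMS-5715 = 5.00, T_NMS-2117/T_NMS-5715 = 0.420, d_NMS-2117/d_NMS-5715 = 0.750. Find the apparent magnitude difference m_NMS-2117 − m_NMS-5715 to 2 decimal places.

L_NMS-2117/L_NMS-5715 = (5.00)²(0.420)⁴ = 0.7779.
F_NMS-2117/F_NMS-5715 = (L_NMS-2117/L_NMS-5715)/(d_NMS-2117/d_NMS-5715)² = 0.7779/0.5625 = 1.383.
m_NMS-2117 − m_NMS-5715 = −2.5 log₁₀(1.383) = -0.35.

-0.35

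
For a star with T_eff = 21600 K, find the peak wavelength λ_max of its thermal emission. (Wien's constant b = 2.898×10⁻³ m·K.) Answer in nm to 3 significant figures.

λ_max = b/T = 2.898×10⁻³ / 21600 = 1.34×10^-7 m = 134.2 nm.

134 nm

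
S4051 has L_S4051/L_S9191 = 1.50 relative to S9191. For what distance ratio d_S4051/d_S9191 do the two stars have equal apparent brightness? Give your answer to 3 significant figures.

1.22

Equal flux requires L_S4051/d_S4051² = L_S9191/d_S9191², so d_S4051/d_S9191 = √(L_S4051/L_S9191)
= √(1.50) = 1.225.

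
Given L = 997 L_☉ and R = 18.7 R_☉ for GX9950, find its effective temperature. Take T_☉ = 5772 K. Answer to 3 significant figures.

7.50×10^3 K

T/T_☉ = (L/L_☉)^(1/4) / (R/R_☉)^(1/2)
T = 5772 × (997)^(1/4) / √(18.7) = 5772 × 5.619 / 4.324 = 7500 K.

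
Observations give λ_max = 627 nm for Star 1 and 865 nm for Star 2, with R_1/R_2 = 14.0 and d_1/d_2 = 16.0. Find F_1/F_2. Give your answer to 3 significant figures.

Wien's law: T_1/T_2 = λ_2/λ_1 = 865/627 = 1.380.
L_1/L_2 = (R_1/R_2)²(T_1/T_2)⁴ = (14.0)²(1.380)⁴ = 710.0.
F_1/F_2 = (L_1/L_2)/(d_1/d_2)² = 710.0/(16.0)² = 2.773.

2.77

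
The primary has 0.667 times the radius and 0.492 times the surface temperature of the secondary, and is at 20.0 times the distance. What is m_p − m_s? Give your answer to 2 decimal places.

L_p/L_s = (0.667)²(0.492)⁴ = 0.02607.
F_p/F_s = (L_p/L_s)/(d_p/d_s)² = 0.02607/400.0 = 6.517×10^-5.
m_p − m_s = −2.5 log₁₀(6.517×10^-5) = 10.46.

10.46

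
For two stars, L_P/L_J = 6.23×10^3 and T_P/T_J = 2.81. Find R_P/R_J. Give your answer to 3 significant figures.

L ∝ R²T⁴ gives R ∝ √L / T², so
R_P/R_J = √(6.23×10^3) / (2.81)² = 78.93 / 7.896 = 9.996.

10.0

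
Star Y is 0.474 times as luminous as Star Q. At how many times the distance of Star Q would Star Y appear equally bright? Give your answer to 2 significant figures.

Equal flux requires L_Y/d_Y² = L_Q/d_Q², so d_Y/d_Q = √(L_Y/L_Q)
= √(0.474) = 0.6885.

0.69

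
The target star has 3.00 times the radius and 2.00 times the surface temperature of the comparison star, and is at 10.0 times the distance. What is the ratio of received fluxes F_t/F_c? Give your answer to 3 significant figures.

L_t/L_c = (R_t/R_c)²(T_t/T_c)⁴ = (3.00)² × (2.00)⁴ = 144.0.
F_t/F_c = (L_t/L_c)/(d_t/d_c)² = 144.0 / (10.0)² = 1.440.

1.44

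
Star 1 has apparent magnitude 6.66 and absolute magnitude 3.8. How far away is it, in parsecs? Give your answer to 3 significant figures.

37.3 pc

m − M = 5 log₁₀(d/10 pc)
6.66 − (3.8) = 2.86 = 5 log₁₀(d/10)
d = 10 × 10^(2.86/5) = 10 × 10^0.572 = 37.33 pc.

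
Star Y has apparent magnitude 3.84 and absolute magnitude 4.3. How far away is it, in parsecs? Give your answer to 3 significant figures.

m − M = 5 log₁₀(d/10 pc)
3.84 − (4.3) = -0.46 = 5 log₁₀(d/10)
d = 10 × 10^(-0.46/5) = 10 × 10^-0.092 = 8.091 pc.

8.09 pc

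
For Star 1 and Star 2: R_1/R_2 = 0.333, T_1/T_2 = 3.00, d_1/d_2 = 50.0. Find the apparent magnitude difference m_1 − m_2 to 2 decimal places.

L_1/L_2 = (0.333)²(3.00)⁴ = 8.982.
F_1/F_2 = (L_1/L_2)/(d_1/d_2)² = 8.982/2500 = 0.003593.
m_1 − m_2 = −2.5 log₁₀(0.003593) = 6.11.

6.11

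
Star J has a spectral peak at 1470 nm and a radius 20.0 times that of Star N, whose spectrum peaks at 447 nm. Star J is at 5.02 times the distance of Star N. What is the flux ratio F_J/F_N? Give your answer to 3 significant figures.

Wien's law: T_J/T_N = λ_N/λ_J = 447/1470 = 0.3041.
L_J/L_N = (R_J/R_N)²(T_J/T_N)⁴ = (20.0)²(0.3041)⁴ = 3.420.
F_J/F_N = (L_J/L_N)/(d_J/d_N)² = 3.420/(5.02)² = 0.1357.

0.136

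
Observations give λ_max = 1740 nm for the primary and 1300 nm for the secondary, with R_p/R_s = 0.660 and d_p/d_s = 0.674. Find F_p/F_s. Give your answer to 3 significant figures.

Wien's law: T_p/T_s = λ_s/λ_p = 1300/1740 = 0.7471.
L_p/L_s = (R_p/R_s)²(T_p/T_s)⁴ = (0.660)²(0.7471)⁴ = 0.1357.
F_p/F_s = (L_p/L_s)/(d_p/d_s)² = 0.1357/(0.674)² = 0.2988.

0.299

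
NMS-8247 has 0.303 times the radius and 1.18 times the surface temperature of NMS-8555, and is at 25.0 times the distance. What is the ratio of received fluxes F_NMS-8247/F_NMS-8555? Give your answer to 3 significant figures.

L_NMS-8247/L_NMS-8555 = (R_NMS-8247/R_NMS-8555)²(T_NMS-8247/T_NMS-8555)⁴ = (0.303)² × (1.18)⁴ = 0.1780.
F_NMS-8247/F_NMS-8555 = (L_NMS-8247/L_NMS-8555)/(d_NMS-8247/d_NMS-8555)² = 0.1780 / (25.0)² = 2.848×10^-4.

2.85×10^-4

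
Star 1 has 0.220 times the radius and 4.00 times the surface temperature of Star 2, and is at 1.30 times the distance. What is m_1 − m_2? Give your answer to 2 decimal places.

-2.16

L_1/L_2 = (0.220)²(4.00)⁴ = 12.39.
F_1/F_2 = (L_1/L_2)/(d_1/d_2)² = 12.39/1.690 = 7.332.
m_1 − m_2 = −2.5 log₁₀(7.332) = -2.16.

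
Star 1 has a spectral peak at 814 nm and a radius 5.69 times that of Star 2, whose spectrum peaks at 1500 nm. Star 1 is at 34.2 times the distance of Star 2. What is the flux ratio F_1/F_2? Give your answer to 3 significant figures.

0.319

Wien's law: T_1/T_2 = λ_2/λ_1 = 1500/814 = 1.843.
L_1/L_2 = (R_1/R_2)²(T_1/T_2)⁴ = (5.69)²(1.843)⁴ = 373.3.
F_1/F_2 = (L_1/L_2)/(d_1/d_2)² = 373.3/(34.2)² = 0.3192.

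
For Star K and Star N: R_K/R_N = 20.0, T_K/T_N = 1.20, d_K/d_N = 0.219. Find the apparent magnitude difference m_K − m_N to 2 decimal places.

-10.59

L_K/L_N = (20.0)²(1.20)⁴ = 829.4.
F_K/F_N = (L_K/L_N)/(d_K/d_N)² = 829.4/0.04796 = 1.729×10^4.
m_K − m_N = −2.5 log₁₀(1.729×10^4) = -10.59.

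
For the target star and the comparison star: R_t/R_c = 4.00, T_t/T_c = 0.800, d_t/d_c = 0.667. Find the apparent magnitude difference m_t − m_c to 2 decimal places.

L_t/L_c = (4.00)²(0.800)⁴ = 6.554.
F_t/F_c = (L_t/L_c)/(d_t/d_c)² = 6.554/0.4449 = 14.73.
m_t − m_c = −2.5 log₁₀(14.73) = -2.92.

-2.92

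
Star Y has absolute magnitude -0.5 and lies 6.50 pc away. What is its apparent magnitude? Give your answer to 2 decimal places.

-1.44

m = M + 5 log₁₀(d/10 pc) = -0.5 + 5 log₁₀(6.50/10)
  = -0.5 + 5 × -0.187 = -0.5 + -0.94 = -1.44.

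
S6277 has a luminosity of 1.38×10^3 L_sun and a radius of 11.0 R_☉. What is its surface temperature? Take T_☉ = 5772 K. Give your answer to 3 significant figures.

1.06×10^4 K

T/T_☉ = (L/L_☉)^(1/4) / (R/R_☉)^(1/2)
T = 5772 × (1.38×10^3)^(1/4) / √(11.0) = 5772 × 6.095 / 3.317 = 1.061×10^4 K.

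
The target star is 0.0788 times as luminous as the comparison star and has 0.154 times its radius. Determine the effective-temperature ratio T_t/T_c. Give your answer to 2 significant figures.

1.4

L ∝ R²T⁴ gives T ∝ (L/R²)^(1/4), so
T_t/T_c = (0.0788 / 0.154²)^(1/4) = (3.323)^(1/4) = 1.350.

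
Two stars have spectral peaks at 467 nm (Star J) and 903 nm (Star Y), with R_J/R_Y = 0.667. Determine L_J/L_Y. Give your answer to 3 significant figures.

Wien's law gives T ∝ 1/λ_max, so T_J/T_Y = λ_Y/λ_J = 903/467 = 1.934.
Then L ∝ R²T⁴ gives L_J/L_Y = (0.667)² × (1.934)⁴ = 0.4449 × 13.98 = 6.219.

6.22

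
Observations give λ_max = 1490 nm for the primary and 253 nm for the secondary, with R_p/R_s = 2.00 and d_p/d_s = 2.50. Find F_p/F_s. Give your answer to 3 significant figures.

5.32×10^-4

Wien's law: T_p/T_s = λ_s/λ_p = 253/1490 = 0.1698.
L_p/L_s = (R_p/R_s)²(T_p/T_s)⁴ = (2.00)²(0.1698)⁴ = 0.003325.
F_p/F_s = (L_p/L_s)/(d_p/d_s)² = 0.003325/(2.50)² = 5.320×10^-4.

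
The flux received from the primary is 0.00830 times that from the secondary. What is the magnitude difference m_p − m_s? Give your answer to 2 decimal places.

5.20

m_p − m_s = −2.5 log₁₀(F_p/F_s) = −2.5 log₁₀(0.00830) = −2.5 × (-2.081) = 5.202.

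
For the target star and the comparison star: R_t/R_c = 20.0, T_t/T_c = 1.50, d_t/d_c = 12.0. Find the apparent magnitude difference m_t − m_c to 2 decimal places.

L_t/L_c = (20.0)²(1.50)⁴ = 2025.
F_t/F_c = (L_t/L_c)/(d_t/d_c)² = 2025/144.0 = 14.06.
m_t − m_c = −2.5 log₁₀(14.06) = -2.87.

-2.87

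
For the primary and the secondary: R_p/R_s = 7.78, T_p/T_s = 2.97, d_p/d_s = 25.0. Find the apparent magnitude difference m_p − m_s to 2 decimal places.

-2.19

L_p/L_s = (7.78)²(2.97)⁴ = 4710.
F_p/F_s = (L_p/L_s)/(d_p/d_s)² = 4710/625.0 = 7.535.
m_p − m_s = −2.5 log₁₀(7.535) = -2.19.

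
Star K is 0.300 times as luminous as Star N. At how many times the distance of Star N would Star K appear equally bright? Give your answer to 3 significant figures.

Equal flux requires L_K/d_K² = L_N/d_N², so d_K/d_N = √(L_K/L_N)
= √(0.300) = 0.5477.

0.548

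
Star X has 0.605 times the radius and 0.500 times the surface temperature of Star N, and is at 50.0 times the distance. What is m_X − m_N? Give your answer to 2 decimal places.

12.60

L_X/L_N = (0.605)²(0.500)⁴ = 0.02288.
F_X/F_N = (L_X/L_N)/(d_X/d_N)² = 0.02288/2500 = 9.151×10^-6.
m_X − m_N = −2.5 log₁₀(9.151×10^-6) = 12.60.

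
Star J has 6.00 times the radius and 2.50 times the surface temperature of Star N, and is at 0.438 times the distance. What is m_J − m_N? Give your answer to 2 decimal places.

L_J/L_N = (6.00)²(2.50)⁴ = 1406.
F_J/F_N = (L_J/L_N)/(d_J/d_N)² = 1406/0.1918 = 7330.
m_J − m_N = −2.5 log₁₀(7330) = -9.66.

-9.66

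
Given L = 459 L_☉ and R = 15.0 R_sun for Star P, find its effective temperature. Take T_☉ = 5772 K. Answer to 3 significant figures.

T/T_☉ = (L/L_☉)^(1/4) / (R/R_☉)^(1/2)
T = 5772 × (459)^(1/4) / √(15.0) = 5772 × 4.629 / 3.873 = 6898 K.

6.90×10^3 K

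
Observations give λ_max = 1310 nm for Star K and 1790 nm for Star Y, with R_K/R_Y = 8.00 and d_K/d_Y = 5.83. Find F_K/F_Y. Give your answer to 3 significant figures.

Wien's law: T_K/T_Y = λ_Y/λ_K = 1790/1310 = 1.366.
L_K/L_Y = (R_K/R_Y)²(T_K/T_Y)⁴ = (8.00)²(1.366)⁴ = 223.1.
F_K/F_Y = (L_K/L_Y)/(d_K/d_Y)² = 223.1/(5.83)² = 6.564.

6.56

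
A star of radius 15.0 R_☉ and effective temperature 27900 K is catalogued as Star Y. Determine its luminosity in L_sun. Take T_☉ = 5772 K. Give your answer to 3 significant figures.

L/L_☉ = (R/R_☉)² (T/T_☉)⁴ = (15.0)² × (27900/5772)⁴
       = 225.0 × (4.834)⁴ = 225.0 × 545.9 = 1.228×10^5.

1.23×10^5 L_sun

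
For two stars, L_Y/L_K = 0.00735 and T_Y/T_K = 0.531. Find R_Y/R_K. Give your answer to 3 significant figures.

0.304

L ∝ R²T⁴ gives R ∝ √L / T², so
R_Y/R_K = √(0.00735) / (0.531)² = 0.08573 / 0.2820 = 0.3041.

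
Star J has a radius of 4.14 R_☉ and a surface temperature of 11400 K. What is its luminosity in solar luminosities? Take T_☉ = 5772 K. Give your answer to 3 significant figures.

261 solar luminosities

L/L_☉ = (R/R_☉)² (T/T_☉)⁴ = (4.14)² × (11400/5772)⁴
       = 17.14 × (1.975)⁴ = 17.14 × 15.22 = 260.8.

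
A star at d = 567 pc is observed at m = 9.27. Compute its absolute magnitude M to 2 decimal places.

M = m − 5 log₁₀(d/10 pc) = 9.27 − 5 log₁₀(567/10)
  = 9.27 − 5 × 1.754 = 9.27 − 8.77 = 0.50.

0.50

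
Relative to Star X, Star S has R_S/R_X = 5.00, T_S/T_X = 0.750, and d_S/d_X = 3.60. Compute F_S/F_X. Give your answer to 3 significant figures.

L_S/L_X = (R_S/R_X)²(T_S/T_X)⁴ = (5.00)² × (0.750)⁴ = 7.910.
F_S/F_X = (L_S/L_X)/(d_S/d_X)² = 7.910 / (3.60)² = 0.6104.

0.610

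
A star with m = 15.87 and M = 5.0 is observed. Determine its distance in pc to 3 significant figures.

1.49×10^3 pc

m − M = 5 log₁₀(d/10 pc)
15.87 − (5.0) = 10.87 = 5 log₁₀(d/10)
d = 10 × 10^(10.87/5) = 10 × 10^2.174 = 1493 pc.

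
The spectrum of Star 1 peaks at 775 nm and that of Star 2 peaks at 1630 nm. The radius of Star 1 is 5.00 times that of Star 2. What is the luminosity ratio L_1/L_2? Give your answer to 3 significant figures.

489

Wien's law gives T ∝ 1/λ_max, so T_1/T_2 = λ_2/λ_1 = 1630/775 = 2.103.
Then L ∝ R²T⁴ gives L_1/L_2 = (5.00)² × (2.103)⁴ = 25.00 × 19.57 = 489.2.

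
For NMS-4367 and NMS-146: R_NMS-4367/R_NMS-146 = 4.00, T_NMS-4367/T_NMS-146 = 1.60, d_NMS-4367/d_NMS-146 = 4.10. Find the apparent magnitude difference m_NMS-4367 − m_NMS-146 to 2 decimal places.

L_NMS-4367/L_NMS-146 = (4.00)²(1.60)⁴ = 104.9.
F_NMS-4367/F_NMS-146 = (L_NMS-4367/L_NMS-146)/(d_NMS-4367/d_NMS-146)² = 104.9/16.81 = 6.238.
m_NMS-4367 − m_NMS-146 = −2.5 log₁₀(6.238) = -1.99.

-1.99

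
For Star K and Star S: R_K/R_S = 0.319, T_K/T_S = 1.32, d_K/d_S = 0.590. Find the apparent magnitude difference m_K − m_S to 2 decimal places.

0.13

L_K/L_S = (0.319)²(1.32)⁴ = 0.3089.
F_K/F_S = (L_K/L_S)/(d_K/d_S)² = 0.3089/0.3481 = 0.8875.
m_K − m_S = −2.5 log₁₀(0.8875) = 0.13.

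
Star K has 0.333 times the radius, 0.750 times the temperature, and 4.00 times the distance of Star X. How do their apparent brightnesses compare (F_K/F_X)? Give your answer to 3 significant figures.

0.00219

L_K/L_X = (R_K/R_X)²(T_K/T_X)⁴ = (0.333)² × (0.750)⁴ = 0.03509.
F_K/F_X = (L_K/L_X)/(d_K/d_X)² = 0.03509 / (4.00)² = 0.002193.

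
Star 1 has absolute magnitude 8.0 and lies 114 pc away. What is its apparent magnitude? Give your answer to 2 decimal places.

m = M + 5 log₁₀(d/10 pc) = 8.0 + 5 log₁₀(114/10)
  = 8.0 + 5 × 1.057 = 8.0 + 5.28 = 13.28.

13.28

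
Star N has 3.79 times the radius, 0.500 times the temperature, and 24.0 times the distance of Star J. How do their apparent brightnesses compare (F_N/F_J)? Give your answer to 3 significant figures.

L_N/L_J = (R_N/R_J)²(T_N/T_J)⁴ = (3.79)² × (0.500)⁴ = 0.8978.
F_N/F_J = (L_N/L_J)/(d_N/d_J)² = 0.8978 / (24.0)² = 0.001559.

0.00156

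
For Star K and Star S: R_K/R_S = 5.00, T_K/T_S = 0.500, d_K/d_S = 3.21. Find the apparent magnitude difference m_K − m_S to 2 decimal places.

L_K/L_S = (5.00)²(0.500)⁴ = 1.562.
F_K/F_S = (L_K/L_S)/(d_K/d_S)² = 1.562/10.30 = 0.1516.
m_K − m_S = −2.5 log₁₀(0.1516) = 2.05.

2.05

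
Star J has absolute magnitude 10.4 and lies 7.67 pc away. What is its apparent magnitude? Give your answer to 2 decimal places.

9.82

m = M + 5 log₁₀(d/10 pc) = 10.4 + 5 log₁₀(7.67/10)
  = 10.4 + 5 × -0.115 = 10.4 + -0.58 = 9.82.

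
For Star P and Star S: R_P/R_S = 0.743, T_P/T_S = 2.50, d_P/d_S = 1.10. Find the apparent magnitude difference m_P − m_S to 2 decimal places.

-3.13

L_P/L_S = (0.743)²(2.50)⁴ = 21.56.
F_P/F_S = (L_P/L_S)/(d_P/d_S)² = 21.56/1.210 = 17.82.
m_P − m_S = −2.5 log₁₀(17.82) = -3.13.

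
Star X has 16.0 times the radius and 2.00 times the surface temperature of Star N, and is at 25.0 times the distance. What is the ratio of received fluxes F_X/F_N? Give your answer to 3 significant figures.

L_X/L_N = (R_X/R_N)²(T_X/T_N)⁴ = (16.0)² × (2.00)⁴ = 4096.
F_X/F_N = (L_X/L_N)/(d_X/d_N)² = 4096 / (25.0)² = 6.554.

6.55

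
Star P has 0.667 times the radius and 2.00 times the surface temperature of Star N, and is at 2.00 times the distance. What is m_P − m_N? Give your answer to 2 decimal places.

-0.63

L_P/L_N = (0.667)²(2.00)⁴ = 7.118.
F_P/F_N = (L_P/L_N)/(d_P/d_N)² = 7.118/4.000 = 1.780.
m_P − m_N = −2.5 log₁₀(1.780) = -0.63.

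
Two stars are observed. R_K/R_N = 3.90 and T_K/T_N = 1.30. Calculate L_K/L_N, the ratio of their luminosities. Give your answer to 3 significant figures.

43.4

From the Stefan–Boltzmann law, L ∝ R²T⁴, so
L_K/L_N = (R_K/R_N)² (T_K/T_N)⁴ = (3.90)² × (1.30)⁴ = 15.21 × 2.856 = 43.44.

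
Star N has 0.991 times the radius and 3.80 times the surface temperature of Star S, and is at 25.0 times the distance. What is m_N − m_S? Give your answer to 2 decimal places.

L_N/L_S = (0.991)²(3.80)⁴ = 204.8.
F_N/F_S = (L_N/L_S)/(d_N/d_S)² = 204.8/625.0 = 0.3276.
m_N − m_S = −2.5 log₁₀(0.3276) = 1.21.

1.21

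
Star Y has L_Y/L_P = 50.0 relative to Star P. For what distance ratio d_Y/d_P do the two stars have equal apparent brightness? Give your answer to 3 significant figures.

7.07

Equal flux requires L_Y/d_Y² = L_P/d_P², so d_Y/d_P = √(L_Y/L_P)
= √(50.0) = 7.071.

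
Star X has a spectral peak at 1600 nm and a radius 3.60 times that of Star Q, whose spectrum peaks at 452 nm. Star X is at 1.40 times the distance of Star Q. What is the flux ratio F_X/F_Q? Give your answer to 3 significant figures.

0.0421

Wien's law: T_X/T_Q = λ_Q/λ_X = 452/1600 = 0.2825.
L_X/L_Q = (R_X/R_Q)²(T_X/T_Q)⁴ = (3.60)²(0.2825)⁴ = 0.08254.
F_X/F_Q = (L_X/L_Q)/(d_X/d_Q)² = 0.08254/(1.40)² = 0.04211.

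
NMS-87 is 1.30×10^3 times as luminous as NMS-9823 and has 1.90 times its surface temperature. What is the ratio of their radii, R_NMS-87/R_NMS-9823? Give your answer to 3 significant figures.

9.99

L ∝ R²T⁴ gives R ∝ √L / T², so
R_NMS-87/R_NMS-9823 = √(1.30×10^3) / (1.90)² = 36.06 / 3.610 = 9.988.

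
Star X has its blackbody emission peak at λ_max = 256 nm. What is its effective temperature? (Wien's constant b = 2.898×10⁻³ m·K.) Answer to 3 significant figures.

T = b/λ_max = 2.898×10⁻³ / (256×10⁻⁹) = 1.132×10^4 K.

1.13×10^4 K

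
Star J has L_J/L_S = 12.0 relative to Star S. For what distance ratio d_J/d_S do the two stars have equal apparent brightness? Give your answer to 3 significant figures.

3.46

Equal flux requires L_J/d_J² = L_S/d_S², so d_J/d_S = √(L_J/L_S)
= √(12.0) = 3.464.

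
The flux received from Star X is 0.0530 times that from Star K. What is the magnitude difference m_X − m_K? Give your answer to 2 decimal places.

3.19

m_X − m_K = −2.5 log₁₀(F_X/F_K) = −2.5 log₁₀(0.0530) = −2.5 × (-1.276) = 3.189.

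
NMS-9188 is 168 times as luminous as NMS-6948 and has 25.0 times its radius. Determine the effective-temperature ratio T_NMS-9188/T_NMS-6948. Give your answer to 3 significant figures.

0.720

L ∝ R²T⁴ gives T ∝ (L/R²)^(1/4), so
T_NMS-9188/T_NMS-6948 = (168 / 25.0²)^(1/4) = (0.2688)^(1/4) = 0.7200.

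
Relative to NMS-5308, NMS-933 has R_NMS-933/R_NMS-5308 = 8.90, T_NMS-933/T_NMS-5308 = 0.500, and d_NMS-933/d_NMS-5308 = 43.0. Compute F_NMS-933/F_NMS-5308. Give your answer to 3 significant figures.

L_NMS-933/L_NMS-5308 = (R_NMS-933/R_NMS-5308)²(T_NMS-933/T_NMS-5308)⁴ = (8.90)² × (0.500)⁴ = 4.951.
F_NMS-933/F_NMS-5308 = (L_NMS-933/L_NMS-5308)/(d_NMS-933/d_NMS-5308)² = 4.951 / (43.0)² = 0.002677.

0.00268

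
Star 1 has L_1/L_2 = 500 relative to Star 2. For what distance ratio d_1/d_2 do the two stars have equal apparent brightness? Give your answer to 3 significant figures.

Equal flux requires L_1/d_1² = L_2/d_2², so d_1/d_2 = √(L_1/L_2)
= √(500) = 22.36.

22.4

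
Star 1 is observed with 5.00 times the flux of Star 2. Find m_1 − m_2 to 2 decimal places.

m_1 − m_2 = −2.5 log₁₀(F_1/F_2) = −2.5 log₁₀(5.00) = −2.5 × (0.699) = -1.747.

-1.75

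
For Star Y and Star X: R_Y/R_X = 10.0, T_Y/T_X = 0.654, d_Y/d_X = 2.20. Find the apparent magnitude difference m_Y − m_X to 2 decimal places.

-1.44

L_Y/L_X = (10.0)²(0.654)⁴ = 18.29.
F_Y/F_X = (L_Y/L_X)/(d_Y/d_X)² = 18.29/4.840 = 3.780.
m_Y − m_X = −2.5 log₁₀(3.780) = -1.44.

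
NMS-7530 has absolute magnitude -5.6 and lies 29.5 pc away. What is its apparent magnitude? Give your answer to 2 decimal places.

m = M + 5 log₁₀(d/10 pc) = -5.6 + 5 log₁₀(29.5/10)
  = -5.6 + 5 × 0.470 = -5.6 + 2.35 = -3.25.

-3.25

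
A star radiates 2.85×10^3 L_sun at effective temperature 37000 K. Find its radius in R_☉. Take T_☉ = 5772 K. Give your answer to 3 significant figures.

R/R_☉ = √(L/L_☉) / (T/T_☉)² = √(2.85×10^3) / (6.410)²
       = 53.39 / 41.09 = 1.299.

1.30 R_☉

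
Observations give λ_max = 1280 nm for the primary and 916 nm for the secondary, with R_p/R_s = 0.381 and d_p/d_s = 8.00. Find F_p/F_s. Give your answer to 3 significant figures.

Wien's law: T_p/T_s = λ_s/λ_p = 916/1280 = 0.7156.
L_p/L_s = (R_p/R_s)²(T_p/T_s)⁴ = (0.381)²(0.7156)⁴ = 0.03807.
F_p/F_s = (L_p/L_s)/(d_p/d_s)² = 0.03807/(8.00)² = 5.949×10^-4.

5.95×10^-4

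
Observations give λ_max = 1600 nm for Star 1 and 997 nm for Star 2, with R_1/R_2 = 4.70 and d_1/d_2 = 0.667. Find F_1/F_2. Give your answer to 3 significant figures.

Wien's law: T_1/T_2 = λ_2/λ_1 = 997/1600 = 0.6231.
L_1/L_2 = (R_1/R_2)²(T_1/T_2)⁴ = (4.70)²(0.6231)⁴ = 3.330.
F_1/F_2 = (L_1/L_2)/(d_1/d_2)² = 3.330/(0.667)² = 7.486.

7.49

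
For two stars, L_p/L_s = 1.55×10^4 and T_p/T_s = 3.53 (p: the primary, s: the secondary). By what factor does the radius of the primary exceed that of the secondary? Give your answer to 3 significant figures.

9.99

L ∝ R²T⁴ gives R ∝ √L / T², so
R_p/R_s = √(1.55×10^4) / (3.53)² = 124.5 / 12.46 = 9.991.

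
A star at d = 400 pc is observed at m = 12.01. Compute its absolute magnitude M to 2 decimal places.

M = m − 5 log₁₀(d/10 pc) = 12.01 − 5 log₁₀(400/10)
  = 12.01 − 5 × 1.602 = 12.01 − 8.01 = 4.00.

4.00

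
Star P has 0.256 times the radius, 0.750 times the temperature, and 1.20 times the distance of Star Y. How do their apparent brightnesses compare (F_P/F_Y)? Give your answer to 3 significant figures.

L_P/L_Y = (R_P/R_Y)²(T_P/T_Y)⁴ = (0.256)² × (0.750)⁴ = 0.02074.
F_P/F_Y = (L_P/L_Y)/(d_P/d_Y)² = 0.02074 / (1.20)² = 0.01440.

0.0144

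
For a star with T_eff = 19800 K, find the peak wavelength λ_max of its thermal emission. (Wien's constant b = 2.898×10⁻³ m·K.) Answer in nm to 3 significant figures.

λ_max = b/T = 2.898×10⁻³ / 19800 = 1.46×10^-7 m = 146.4 nm.

146 nm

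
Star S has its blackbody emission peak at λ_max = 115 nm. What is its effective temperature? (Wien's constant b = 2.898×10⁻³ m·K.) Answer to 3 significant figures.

T = b/λ_max = 2.898×10⁻³ / (115×10⁻⁹) = 2.520×10^4 K.

2.52×10^4 K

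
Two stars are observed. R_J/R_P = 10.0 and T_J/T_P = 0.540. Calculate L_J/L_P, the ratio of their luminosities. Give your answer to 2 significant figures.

From the Stefan–Boltzmann law, L ∝ R²T⁴, so
L_J/L_P = (R_J/R_P)² (T_J/T_P)⁴ = (10.0)² × (0.540)⁴ = 100.0 × 0.08503 = 8.503.

8.5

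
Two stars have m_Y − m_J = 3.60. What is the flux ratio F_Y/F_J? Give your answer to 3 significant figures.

0.0363

F_Y/F_J = 10^(−(m_Y − m_J)/2.5) = 10^(-3.60/2.5) = 10^-1.440 = 0.03631.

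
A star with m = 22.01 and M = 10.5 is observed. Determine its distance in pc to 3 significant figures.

m − M = 5 log₁₀(d/10 pc)
22.01 − (10.5) = 11.51 = 5 log₁₀(d/10)
d = 10 × 10^(11.51/5) = 10 × 10^2.302 = 2004 pc.

2.00×10^3 pc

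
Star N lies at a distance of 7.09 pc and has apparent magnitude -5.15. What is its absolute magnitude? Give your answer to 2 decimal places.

-4.40

M = m − 5 log₁₀(d/10 pc) = -5.15 − 5 log₁₀(7.09/10)
  = -5.15 − 5 × -0.149 = -5.15 − -0.75 = -4.40.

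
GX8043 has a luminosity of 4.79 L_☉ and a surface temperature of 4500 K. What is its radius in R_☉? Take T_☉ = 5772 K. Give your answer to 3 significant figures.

R/R_☉ = √(L/L_☉) / (T/T_☉)² = √(4.79) / (0.7796)²
       = 2.189 / 0.6078 = 3.601.

3.60 R_☉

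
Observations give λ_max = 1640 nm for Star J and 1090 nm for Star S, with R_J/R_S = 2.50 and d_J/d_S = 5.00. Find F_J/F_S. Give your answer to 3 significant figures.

0.0488

Wien's law: T_J/T_S = λ_S/λ_J = 1090/1640 = 0.6646.
L_J/L_S = (R_J/R_S)²(T_J/T_S)⁴ = (2.50)²(0.6646)⁴ = 1.220.
F_J/F_S = (L_J/L_S)/(d_J/d_S)² = 1.220/(5.00)² = 0.04878.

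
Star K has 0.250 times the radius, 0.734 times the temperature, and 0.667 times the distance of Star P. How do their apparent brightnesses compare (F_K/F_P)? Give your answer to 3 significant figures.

0.0408

L_K/L_P = (R_K/R_P)²(T_K/T_P)⁴ = (0.250)² × (0.734)⁴ = 0.01814.
F_K/F_P = (L_K/L_P)/(d_K/d_P)² = 0.01814 / (0.667)² = 0.04078.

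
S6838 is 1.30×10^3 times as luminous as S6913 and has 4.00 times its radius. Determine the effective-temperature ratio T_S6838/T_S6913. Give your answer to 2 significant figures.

L ∝ R²T⁴ gives T ∝ (L/R²)^(1/4), so
T_S6838/T_S6913 = (1.30×10^3 / 4.00²)^(1/4) = (81.25)^(1/4) = 3.002.

3.0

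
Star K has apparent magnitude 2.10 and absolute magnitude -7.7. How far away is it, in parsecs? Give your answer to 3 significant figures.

912 pc

m − M = 5 log₁₀(d/10 pc)
2.10 − (-7.7) = 9.80 = 5 log₁₀(d/10)
d = 10 × 10^(9.80/5) = 10 × 10^1.960 = 912.0 pc.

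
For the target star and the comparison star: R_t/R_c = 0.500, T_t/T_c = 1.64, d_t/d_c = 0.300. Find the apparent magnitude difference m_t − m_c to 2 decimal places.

-3.26

L_t/L_c = (0.500)²(1.64)⁴ = 1.808.
F_t/F_c = (L_t/L_c)/(d_t/d_c)² = 1.808/0.09000 = 20.09.
m_t − m_c = −2.5 log₁₀(20.09) = -3.26.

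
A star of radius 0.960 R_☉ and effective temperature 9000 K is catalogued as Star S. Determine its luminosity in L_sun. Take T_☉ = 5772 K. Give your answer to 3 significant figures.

5.45 L_sun

L/L_☉ = (R/R_☉)² (T/T_☉)⁴ = (0.960)² × (9000/5772)⁴
       = 0.9216 × (1.559)⁴ = 0.9216 × 5.911 = 5.448.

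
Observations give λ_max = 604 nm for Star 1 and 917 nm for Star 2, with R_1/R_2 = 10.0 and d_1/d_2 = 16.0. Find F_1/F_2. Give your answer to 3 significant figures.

2.08

Wien's law: T_1/T_2 = λ_2/λ_1 = 917/604 = 1.518.
L_1/L_2 = (R_1/R_2)²(T_1/T_2)⁴ = (10.0)²(1.518)⁴ = 531.3.
F_1/F_2 = (L_1/L_2)/(d_1/d_2)² = 531.3/(16.0)² = 2.075.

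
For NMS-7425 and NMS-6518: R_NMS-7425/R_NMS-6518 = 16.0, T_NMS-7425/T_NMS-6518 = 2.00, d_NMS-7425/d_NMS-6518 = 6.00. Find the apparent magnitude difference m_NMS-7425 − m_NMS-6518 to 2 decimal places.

L_NMS-7425/L_NMS-6518 = (16.0)²(2.00)⁴ = 4096.
F_NMS-7425/F_NMS-6518 = (L_NMS-7425/L_NMS-6518)/(d_NMS-7425/d_NMS-6518)² = 4096/36.00 = 113.8.
m_NMS-7425 − m_NMS-6518 = −2.5 log₁₀(113.8) = -5.14.

-5.14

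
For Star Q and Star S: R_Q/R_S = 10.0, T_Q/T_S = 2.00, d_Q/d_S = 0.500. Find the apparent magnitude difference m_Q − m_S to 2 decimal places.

L_Q/L_S = (10.0)²(2.00)⁴ = 1600.
F_Q/F_S = (L_Q/L_S)/(d_Q/d_S)² = 1600/0.2500 = 6400.
m_Q − m_S = −2.5 log₁₀(6400) = -9.52.

-9.52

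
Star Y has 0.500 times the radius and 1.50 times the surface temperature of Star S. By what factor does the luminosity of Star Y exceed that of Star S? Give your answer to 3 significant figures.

From the Stefan–Boltzmann law, L ∝ R²T⁴, so
L_Y/L_S = (R_Y/R_S)² (T_Y/T_S)⁴ = (0.500)² × (1.50)⁴ = 0.2500 × 5.062 = 1.266.

1.27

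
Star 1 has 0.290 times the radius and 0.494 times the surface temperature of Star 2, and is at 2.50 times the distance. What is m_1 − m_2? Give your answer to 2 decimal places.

L_1/L_2 = (0.290)²(0.494)⁴ = 0.005008.
F_1/F_2 = (L_1/L_2)/(d_1/d_2)² = 0.005008/6.250 = 8.014×10^-4.
m_1 − m_2 = −2.5 log₁₀(8.014×10^-4) = 7.74.

7.74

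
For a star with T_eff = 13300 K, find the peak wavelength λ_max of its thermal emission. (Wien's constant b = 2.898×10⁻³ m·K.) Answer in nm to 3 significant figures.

218 nm

λ_max = b/T = 2.898×10⁻³ / 13300 = 2.18×10^-7 m = 217.9 nm.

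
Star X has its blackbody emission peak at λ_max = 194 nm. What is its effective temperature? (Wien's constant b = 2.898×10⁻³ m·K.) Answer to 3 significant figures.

T = b/λ_max = 2.898×10⁻³ / (194×10⁻⁹) = 1.494×10^4 K.

1.49×10^4 K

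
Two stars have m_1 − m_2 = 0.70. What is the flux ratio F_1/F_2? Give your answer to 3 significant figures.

0.525

F_1/F_2 = 10^(−(m_1 − m_2)/2.5) = 10^(-0.70/2.5) = 10^-0.280 = 0.5248.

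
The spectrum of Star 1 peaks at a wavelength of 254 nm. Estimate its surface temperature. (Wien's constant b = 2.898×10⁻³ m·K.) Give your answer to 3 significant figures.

T = b/λ_max = 2.898×10⁻³ / (254×10⁻⁹) = 1.141×10^4 K.

1.14×10^4 K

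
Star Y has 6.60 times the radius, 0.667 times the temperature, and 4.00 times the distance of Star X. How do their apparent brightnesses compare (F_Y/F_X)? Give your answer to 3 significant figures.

L_Y/L_X = (R_Y/R_X)²(T_Y/T_X)⁴ = (6.60)² × (0.667)⁴ = 8.622.
F_Y/F_X = (L_Y/L_X)/(d_Y/d_X)² = 8.622 / (4.00)² = 0.5389.

0.539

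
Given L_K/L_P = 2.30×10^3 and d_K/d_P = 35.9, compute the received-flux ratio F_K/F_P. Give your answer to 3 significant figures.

F = L/(4πd²), so F_K/F_P = (L_K/L_P) / (d_K/d_P)²
= 2.30×10^3 / (35.9)² = 2.30×10^3 / 1289 = 1.785.

1.78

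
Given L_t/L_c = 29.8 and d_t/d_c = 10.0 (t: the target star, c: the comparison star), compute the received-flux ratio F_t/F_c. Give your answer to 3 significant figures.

F = L/(4πd²), so F_t/F_c = (L_t/L_c) / (d_t/d_c)²
= 29.8 / (10.0)² = 29.8 / 100.0 = 0.2980.

0.298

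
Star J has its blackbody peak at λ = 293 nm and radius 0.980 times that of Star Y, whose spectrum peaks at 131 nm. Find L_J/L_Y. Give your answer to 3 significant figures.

Wien's law gives T ∝ 1/λ_max, so T_J/T_Y = λ_Y/λ_J = 131/293 = 0.4471.
Then L ∝ R²T⁴ gives L_J/L_Y = (0.980)² × (0.4471)⁴ = 0.9604 × 0.03996 = 0.03838.

0.0384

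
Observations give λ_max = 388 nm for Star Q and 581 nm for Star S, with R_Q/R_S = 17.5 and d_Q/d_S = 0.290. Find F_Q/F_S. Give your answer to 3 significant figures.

Wien's law: T_Q/T_S = λ_S/λ_Q = 581/388 = 1.497.
L_Q/L_S = (R_Q/R_S)²(T_Q/T_S)⁴ = (17.5)²(1.497)⁴ = 1540.
F_Q/F_S = (L_Q/L_S)/(d_Q/d_S)² = 1540/(0.290)² = 1.831×10^4.

1.83×10^4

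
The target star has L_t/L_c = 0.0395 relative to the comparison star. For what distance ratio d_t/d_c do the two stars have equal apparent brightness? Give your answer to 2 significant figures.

Equal flux requires L_t/d_t² = L_c/d_c², so d_t/d_c = √(L_t/L_c)
= √(0.0395) = 0.1987.

0.20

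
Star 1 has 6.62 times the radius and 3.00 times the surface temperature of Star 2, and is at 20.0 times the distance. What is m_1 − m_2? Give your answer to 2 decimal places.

L_1/L_2 = (6.62)²(3.00)⁴ = 3550.
F_1/F_2 = (L_1/L_2)/(d_1/d_2)² = 3550/400.0 = 8.874.
m_1 − m_2 = −2.5 log₁₀(8.874) = -2.37.

-2.37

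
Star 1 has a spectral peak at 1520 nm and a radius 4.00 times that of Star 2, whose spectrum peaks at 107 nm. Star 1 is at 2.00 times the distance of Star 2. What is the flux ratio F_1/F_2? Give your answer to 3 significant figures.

Wien's law: T_1/T_2 = λ_2/λ_1 = 107/1520 = 0.07039.
L_1/L_2 = (R_1/R_2)²(T_1/T_2)⁴ = (4.00)²(0.07039)⁴ = 3.929×10^-4.
F_1/F_2 = (L_1/L_2)/(d_1/d_2)² = 3.929×10^-4/(2.00)² = 9.822×10^-5.

9.82×10^-5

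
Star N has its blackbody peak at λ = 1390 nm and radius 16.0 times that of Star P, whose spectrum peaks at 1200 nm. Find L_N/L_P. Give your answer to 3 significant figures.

Wien's law gives T ∝ 1/λ_max, so T_N/T_P = λ_P/λ_N = 1200/1390 = 0.8633.
Then L ∝ R²T⁴ gives L_N/L_P = (16.0)² × (0.8633)⁴ = 256.0 × 0.5555 = 142.2.

142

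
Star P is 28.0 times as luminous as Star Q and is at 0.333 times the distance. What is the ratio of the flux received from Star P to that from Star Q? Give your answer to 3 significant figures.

F = L/(4πd²), so F_P/F_Q = (L_P/L_Q) / (d_P/d_Q)²
= 28.0 / (0.333)² = 28.0 / 0.1109 = 252.5.

253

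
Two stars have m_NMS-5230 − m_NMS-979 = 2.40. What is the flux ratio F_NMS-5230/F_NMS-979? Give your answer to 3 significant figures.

0.110

F_NMS-5230/F_NMS-979 = 10^(−(m_NMS-5230 − m_NMS-979)/2.5) = 10^(-2.40/2.5) = 10^-0.960 = 0.1096.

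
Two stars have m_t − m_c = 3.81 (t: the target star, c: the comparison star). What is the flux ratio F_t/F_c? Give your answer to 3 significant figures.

0.0299

F_t/F_c = 10^(−(m_t − m_c)/2.5) = 10^(-3.81/2.5) = 10^-1.524 = 0.02992.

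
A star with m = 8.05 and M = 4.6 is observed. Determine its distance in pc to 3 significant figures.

49.0 pc

m − M = 5 log₁₀(d/10 pc)
8.05 − (4.6) = 3.45 = 5 log₁₀(d/10)
d = 10 × 10^(3.45/5) = 10 × 10^0.690 = 48.98 pc.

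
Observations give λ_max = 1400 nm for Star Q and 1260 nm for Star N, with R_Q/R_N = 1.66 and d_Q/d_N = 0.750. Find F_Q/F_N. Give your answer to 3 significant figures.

Wien's law: T_Q/T_N = λ_N/λ_Q = 1260/1400 = 0.9000.
L_Q/L_N = (R_Q/R_N)²(T_Q/T_N)⁴ = (1.66)²(0.9000)⁴ = 1.808.
F_Q/F_N = (L_Q/L_N)/(d_Q/d_N)² = 1.808/(0.750)² = 3.214.

3.21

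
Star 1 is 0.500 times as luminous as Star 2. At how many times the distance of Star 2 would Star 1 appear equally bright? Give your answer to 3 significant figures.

Equal flux requires L_1/d_1² = L_2/d_2², so d_1/d_2 = √(L_1/L_2)
= √(0.500) = 0.7071.

0.707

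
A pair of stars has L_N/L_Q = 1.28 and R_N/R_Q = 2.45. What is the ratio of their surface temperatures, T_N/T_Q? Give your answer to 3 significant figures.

L ∝ R²T⁴ gives T ∝ (L/R²)^(1/4), so
T_N/T_Q = (1.28 / 2.45²)^(1/4) = (0.2132)^(1/4) = 0.6795.

0.680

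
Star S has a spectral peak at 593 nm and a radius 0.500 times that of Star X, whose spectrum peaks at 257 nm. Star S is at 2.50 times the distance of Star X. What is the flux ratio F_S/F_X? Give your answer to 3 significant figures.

0.00141

Wien's law: T_S/T_X = λ_X/λ_S = 257/593 = 0.4334.
L_S/L_X = (R_S/R_X)²(T_S/T_X)⁴ = (0.500)²(0.4334)⁴ = 0.008820.
F_S/F_X = (L_S/L_X)/(d_S/d_X)² = 0.008820/(2.50)² = 0.001411.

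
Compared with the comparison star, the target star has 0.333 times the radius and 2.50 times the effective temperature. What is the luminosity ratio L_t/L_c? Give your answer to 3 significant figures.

4.33

From the Stefan–Boltzmann law, L ∝ R²T⁴, so
L_t/L_c = (R_t/R_c)² (T_t/T_c)⁴ = (0.333)² × (2.50)⁴ = 0.1109 × 39.06 = 4.332.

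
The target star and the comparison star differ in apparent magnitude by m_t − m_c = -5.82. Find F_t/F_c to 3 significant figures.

213

F_t/F_c = 10^(−(m_t − m_c)/2.5) = 10^(5.82/2.5) = 10^2.328 = 212.8.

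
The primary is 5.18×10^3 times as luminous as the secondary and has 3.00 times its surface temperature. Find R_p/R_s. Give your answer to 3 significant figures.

8.00

L ∝ R²T⁴ gives R ∝ √L / T², so
R_p/R_s = √(5.18×10^3) / (3.00)² = 71.97 / 9.000 = 7.997.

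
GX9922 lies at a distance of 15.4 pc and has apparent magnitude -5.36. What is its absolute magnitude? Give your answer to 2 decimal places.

M = m − 5 log₁₀(d/10 pc) = -5.36 − 5 log₁₀(15.4/10)
  = -5.36 − 5 × 0.188 = -5.36 − 0.94 = -6.30.

-6.30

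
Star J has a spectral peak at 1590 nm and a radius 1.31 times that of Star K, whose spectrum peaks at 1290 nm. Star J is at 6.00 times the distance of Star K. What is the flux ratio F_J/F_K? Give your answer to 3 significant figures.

Wien's law: T_J/T_K = λ_K/λ_J = 1290/1590 = 0.8113.
L_J/L_K = (R_J/R_K)²(T_J/T_K)⁴ = (1.31)²(0.8113)⁴ = 0.7436.
F_J/F_K = (L_J/L_K)/(d_J/d_K)² = 0.7436/(6.00)² = 0.02065.

0.0207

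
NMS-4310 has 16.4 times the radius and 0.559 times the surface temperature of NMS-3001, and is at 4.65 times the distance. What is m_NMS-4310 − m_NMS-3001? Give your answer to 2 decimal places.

-0.21

L_NMS-4310/L_NMS-3001 = (16.4)²(0.559)⁴ = 26.26.
F_NMS-4310/F_NMS-3001 = (L_NMS-4310/L_NMS-3001)/(d_NMS-4310/d_NMS-3001)² = 26.26/21.62 = 1.215.
m_NMS-4310 − m_NMS-3001 = −2.5 log₁₀(1.215) = -0.21.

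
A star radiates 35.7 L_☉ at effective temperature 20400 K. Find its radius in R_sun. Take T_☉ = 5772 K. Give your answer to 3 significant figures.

R/R_☉ = √(L/L_☉) / (T/T_☉)² = √(35.7) / (3.534)²
       = 5.975 / 12.49 = 0.4783.

0.478 R_sun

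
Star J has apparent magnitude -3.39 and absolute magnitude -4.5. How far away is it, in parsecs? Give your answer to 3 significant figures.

m − M = 5 log₁₀(d/10 pc)
-3.39 − (-4.5) = 1.11 = 5 log₁₀(d/10)
d = 10 × 10^(1.11/5) = 10 × 10^0.222 = 16.67 pc.

16.7 pc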